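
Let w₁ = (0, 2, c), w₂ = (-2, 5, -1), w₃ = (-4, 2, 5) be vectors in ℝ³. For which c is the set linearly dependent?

c = -7/4

The vectors are dependent exactly when the determinant of the matrix with rows w₁, w₂, w₃ vanishes.
Cofactor expansion gives det = 16*c + 28.
Solving 16*c + 28 = 0 yields c = -7/4.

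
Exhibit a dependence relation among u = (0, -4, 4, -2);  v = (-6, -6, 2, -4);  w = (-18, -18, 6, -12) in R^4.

Solve the homogeneous system with u, v, w as columns by row-reducing the coefficient matrix.
A generator of the null space is (0, 3, -1).

3v - w = 0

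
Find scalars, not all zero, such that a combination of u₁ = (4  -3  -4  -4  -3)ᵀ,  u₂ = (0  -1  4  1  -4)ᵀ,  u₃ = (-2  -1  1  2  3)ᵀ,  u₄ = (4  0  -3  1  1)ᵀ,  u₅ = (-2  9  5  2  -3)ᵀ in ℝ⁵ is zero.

2u₁ + 3u₃ + u₅ = 0

Solve the homogeneous system with u₁, u₂, u₃, u₄, u₅ as columns by row-reducing the coefficient matrix.
A generator of the null space is (2, 0, 3, 0, 1).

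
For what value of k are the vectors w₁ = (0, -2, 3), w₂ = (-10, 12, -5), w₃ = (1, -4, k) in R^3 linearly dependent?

k = 47/10

The set is linearly dependent precisely when det[w₁; w₂; w₃] = 0.
The determinant works out to 94 - 20*k.
This vanishes exactly when k = 47/10.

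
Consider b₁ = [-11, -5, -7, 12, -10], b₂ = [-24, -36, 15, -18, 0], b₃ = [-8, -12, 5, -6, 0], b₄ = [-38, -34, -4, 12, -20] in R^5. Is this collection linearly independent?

linearly dependent

One vector is a scalar multiple of another, so the set is dependent.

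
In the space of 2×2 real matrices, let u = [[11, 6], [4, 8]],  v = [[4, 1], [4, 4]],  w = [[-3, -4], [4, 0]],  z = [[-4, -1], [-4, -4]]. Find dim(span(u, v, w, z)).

dim = 2

Pass to coordinate vectors with respect to the basis {E₁₁, E₁₂, E₂₁, E₂₂}.
Row-reduce the 4×4 matrix with these as rows.
Reduction leaves 2 leading entries, giving rank 2.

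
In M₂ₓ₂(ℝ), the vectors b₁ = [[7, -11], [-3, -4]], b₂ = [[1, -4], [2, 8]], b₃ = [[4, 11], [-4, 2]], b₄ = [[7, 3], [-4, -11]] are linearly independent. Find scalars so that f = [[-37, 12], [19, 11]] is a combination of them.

Work in coordinates with respect to the standard basis {E₁₁, E₁₂, E₂₁, E₂₂}.
Set up the augmented matrix [b₁ | b₂ | b₃ | b₄ | f] and row-reduce.
Back-substitution yields (α₁, …, α₄) = (-3, -1, -2, -1).

f = -3b₁ - b₂ - 2b₃ - b₄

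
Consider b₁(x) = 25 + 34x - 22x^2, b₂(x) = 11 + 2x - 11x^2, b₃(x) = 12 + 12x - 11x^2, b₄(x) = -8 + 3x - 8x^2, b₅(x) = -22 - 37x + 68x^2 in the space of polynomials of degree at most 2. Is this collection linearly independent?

linearly dependent

Write each element as a coordinate vector in ℝ³ using {1, x, x^2}.
There are 5 vectors in a 3-dimensional space, so they cannot be linearly independent.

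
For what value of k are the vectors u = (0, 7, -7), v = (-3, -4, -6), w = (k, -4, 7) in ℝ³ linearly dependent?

Dependence holds iff the 3×3 matrix [u v w] is singular.
Expanding, det = 63 - 70*k.
Solving 63 - 70*k = 0 yields k = 9/10.

k = 9/10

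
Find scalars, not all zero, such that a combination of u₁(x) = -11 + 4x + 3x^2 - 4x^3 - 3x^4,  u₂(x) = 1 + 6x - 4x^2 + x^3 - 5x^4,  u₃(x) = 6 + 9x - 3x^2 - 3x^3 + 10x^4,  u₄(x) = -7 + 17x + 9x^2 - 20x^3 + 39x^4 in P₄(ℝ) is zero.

2u₁ - 3u₂ + 3u₃ - u₄ = 0

Take coordinates with respect to {1, x, …, x^4}.
Row-reduce the matrix with u₁, u₂, u₃, u₄ as columns; the null space gives the coefficients.
A generator of the null space is (2, -3, 3, -1).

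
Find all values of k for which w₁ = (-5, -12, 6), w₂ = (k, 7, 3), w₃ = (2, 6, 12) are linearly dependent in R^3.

k = 27/10

The set is linearly dependent precisely when det[w₁; w₂; w₃] = 0.
Cofactor expansion gives det = 180*k - 486.
This vanishes exactly when k = 27/10.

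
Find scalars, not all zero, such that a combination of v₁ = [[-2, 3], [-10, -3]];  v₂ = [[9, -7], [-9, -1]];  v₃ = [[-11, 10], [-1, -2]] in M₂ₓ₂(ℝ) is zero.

v₁ - v₂ - v₃ = 0

Write each element as a vector in ℝ⁴ using {E₁₁, E₁₂, E₂₁, E₂₂}.
Write the vectors as columns of a matrix and find a nonzero vector in its null space.
The free variable yields coefficients (1, -1, -1) (any nonzero multiple also works).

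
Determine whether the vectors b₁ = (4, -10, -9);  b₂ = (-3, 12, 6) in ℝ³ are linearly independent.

Place the vectors as rows of a 2×3 matrix and reduce to echelon form.
The reduction yields 2 nonzero rows, so the rank is 2.
Since rank = 2 (the number of vectors), the set is linearly independent.

linearly independent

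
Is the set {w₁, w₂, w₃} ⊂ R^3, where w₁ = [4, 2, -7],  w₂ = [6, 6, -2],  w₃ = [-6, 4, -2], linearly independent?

linearly independent

The matrix [w₁|w₂|w₃] has determinant -388.
A nonzero determinant means the columns are linearly independent.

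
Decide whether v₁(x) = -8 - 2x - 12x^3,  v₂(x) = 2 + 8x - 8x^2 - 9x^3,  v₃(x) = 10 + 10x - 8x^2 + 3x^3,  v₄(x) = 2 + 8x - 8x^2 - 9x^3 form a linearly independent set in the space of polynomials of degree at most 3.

linearly dependent

Write each element as a coordinate vector in ℝ⁴ using {1, x, …, x^3}.
Two of the vectors are equal, giving an immediate dependence.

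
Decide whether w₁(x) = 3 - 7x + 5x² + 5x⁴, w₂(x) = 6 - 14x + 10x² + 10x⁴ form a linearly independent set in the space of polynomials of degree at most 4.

Take coordinates with respect to the standard basis {1, x, …, x⁴}.
One vector is a scalar multiple of another, so the set is dependent.

linearly dependent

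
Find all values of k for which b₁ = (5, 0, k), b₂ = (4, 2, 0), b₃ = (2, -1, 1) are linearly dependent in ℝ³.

k = 5/4

The vectors are dependent exactly when the determinant of the matrix with rows b₁, b₂, b₃ vanishes.
The determinant works out to 10 - 8*k.
This vanishes exactly when k = 5/4.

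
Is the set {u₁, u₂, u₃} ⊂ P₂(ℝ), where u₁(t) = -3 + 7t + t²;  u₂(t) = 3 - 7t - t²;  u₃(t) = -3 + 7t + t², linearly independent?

Write each element as a coordinate vector in ℝ³ using {1, t, t²}.
Row-reduce the matrix whose columns are u₁, u₂, u₃.
The reduction yields 1 nonzero row, so the rank is 1.
Since rank 1 < 3, the set is linearly dependent.

linearly dependent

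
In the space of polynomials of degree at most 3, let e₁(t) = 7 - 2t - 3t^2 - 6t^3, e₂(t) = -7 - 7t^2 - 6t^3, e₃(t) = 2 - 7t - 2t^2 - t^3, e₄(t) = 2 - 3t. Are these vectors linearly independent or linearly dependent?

Write each element as a coordinate vector in ℝ⁴ using {1, t, …, t^3}.
The matrix [e₁|e₂|e₃|e₄] has determinant 82.
A nonzero determinant means the columns are linearly independent.

linearly independent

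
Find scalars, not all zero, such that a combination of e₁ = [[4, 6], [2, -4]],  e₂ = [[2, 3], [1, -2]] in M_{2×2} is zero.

Write each element as a vector in ℝ⁴ using {E₁₁, E₁₂, E₂₁, E₂₂}.
Row-reduce the matrix with e₁, e₂ as columns; the null space gives the coefficients.
The free variable yields coefficients (1, -2) (any nonzero multiple also works).

e₁ - 2e₂ = 0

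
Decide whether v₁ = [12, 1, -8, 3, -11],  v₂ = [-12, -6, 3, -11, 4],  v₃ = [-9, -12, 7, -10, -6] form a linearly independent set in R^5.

Row-reduce the matrix whose columns are v₁, v₂, v₃.
The reduction yields 3 nonzero rows, so the rank is 3.
Since rank = 3 (the number of vectors), the set is linearly independent.

linearly independent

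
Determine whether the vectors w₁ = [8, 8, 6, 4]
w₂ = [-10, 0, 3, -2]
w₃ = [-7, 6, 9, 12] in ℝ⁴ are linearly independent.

Place the vectors as rows of a 3×4 matrix and reduce to echelon form.
The reduction yields 3 nonzero rows, so the rank is 3.
Since rank = 3 (the number of vectors), the set is linearly independent.

linearly independent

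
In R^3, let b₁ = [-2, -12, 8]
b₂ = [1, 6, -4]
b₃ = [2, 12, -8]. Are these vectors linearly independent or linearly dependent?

Row-reduce the matrix whose columns are b₁, b₂, b₃.
The reduction yields 1 nonzero row, so the rank is 1.
Since rank 1 < 3, the set is linearly dependent.
Indeed b₁ + 2b₂ = 0.

linearly dependent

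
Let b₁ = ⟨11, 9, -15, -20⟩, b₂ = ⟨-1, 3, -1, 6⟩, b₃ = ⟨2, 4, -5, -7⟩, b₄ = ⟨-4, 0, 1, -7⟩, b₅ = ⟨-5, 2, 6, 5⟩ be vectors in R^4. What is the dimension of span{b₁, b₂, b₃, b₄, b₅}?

dim = 4

Form the matrix with b₁, b₂, b₃, b₄, b₅ as columns and reduce.
The echelon form has 4 nonzero rows, so the rank is 4.
(With 5 elements in a 4-dimensional space the rank is at most 4.)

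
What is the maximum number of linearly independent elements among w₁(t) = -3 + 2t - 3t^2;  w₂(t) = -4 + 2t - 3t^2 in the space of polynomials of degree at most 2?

2

Use coordinates relative to {1, t, t^2}.
Put the 3×2 matrix [w₁|w₂] into echelon form.
Exactly 2 pivots survive; hence the rank is 2.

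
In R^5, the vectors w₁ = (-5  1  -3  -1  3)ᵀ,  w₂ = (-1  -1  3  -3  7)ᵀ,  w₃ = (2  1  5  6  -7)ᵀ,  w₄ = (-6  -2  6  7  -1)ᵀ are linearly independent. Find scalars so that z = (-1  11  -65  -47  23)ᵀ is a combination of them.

z = 4w₁ - 3w₂ - 4w₃ - 4w₄

Set up the augmented matrix [w₁ | w₂ | w₃ | w₄ | z] and row-reduce.
Back-substitution yields (a₁, …, a₄) = (4, -3, -4, -4).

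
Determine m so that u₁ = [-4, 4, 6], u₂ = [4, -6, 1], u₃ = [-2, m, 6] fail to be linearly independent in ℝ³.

m = 8/7

The set is linearly dependent precisely when det[u₁; u₂; u₃] = 0.
The determinant works out to 28*m - 32.
Solving 28*m - 32 = 0 yields m = 8/7.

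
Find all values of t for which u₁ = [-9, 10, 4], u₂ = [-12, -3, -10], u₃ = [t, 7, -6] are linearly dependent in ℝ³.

Place the vectors as rows of a 3×3 matrix; dependence ⇔ determinant zero.
Cofactor expansion gives det = -88*t - 1848.
Setting this to zero gives t = -21.

t = -21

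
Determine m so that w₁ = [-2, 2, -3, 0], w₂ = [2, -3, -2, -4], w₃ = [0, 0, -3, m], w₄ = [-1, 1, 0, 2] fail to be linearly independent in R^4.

m = -4

The vectors are dependent exactly when the determinant of the matrix with rows w₁, w₂, w₃, w₄ vanishes.
The determinant works out to -3*m - 12.
Solving -3*m - 12 = 0 yields m = -4.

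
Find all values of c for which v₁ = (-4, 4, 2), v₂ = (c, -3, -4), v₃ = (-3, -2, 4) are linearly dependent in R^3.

The set is linearly dependent precisely when det[v₁; v₂; v₃] = 0.
Expanding, det = 110 - 20*c.
This vanishes exactly when c = 11/2.

c = 11/2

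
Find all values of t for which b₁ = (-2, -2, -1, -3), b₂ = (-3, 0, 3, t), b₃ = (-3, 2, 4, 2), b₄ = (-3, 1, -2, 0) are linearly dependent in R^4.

The vectors are dependent exactly when the determinant of the matrix with rows b₁, b₂, b₃, b₄ vanishes.
Expanding, det = 49*t + 21.
This vanishes exactly when t = -3/7.

t = -3/7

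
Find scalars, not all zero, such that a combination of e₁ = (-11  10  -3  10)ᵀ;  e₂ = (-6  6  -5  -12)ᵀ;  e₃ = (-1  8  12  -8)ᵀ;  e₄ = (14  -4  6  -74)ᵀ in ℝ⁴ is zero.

Row-reduce the matrix with e₁, e₂, e₃, e₄ as columns; the null space gives the coefficients.
A generator of the null space is (3, -3, -1, 1).

3e₁ - 3e₂ - e₃ + e₄ = 0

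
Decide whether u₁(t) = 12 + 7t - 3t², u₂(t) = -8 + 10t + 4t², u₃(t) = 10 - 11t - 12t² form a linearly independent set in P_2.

Take coordinates with respect to the standard basis {1, t, t²}.
Row-reduce the matrix whose columns are u₁, u₂, u₃.
The reduction yields 3 nonzero rows, so the rank is 3.
Since rank = 3 (the number of vectors), the set is linearly independent.

linearly independent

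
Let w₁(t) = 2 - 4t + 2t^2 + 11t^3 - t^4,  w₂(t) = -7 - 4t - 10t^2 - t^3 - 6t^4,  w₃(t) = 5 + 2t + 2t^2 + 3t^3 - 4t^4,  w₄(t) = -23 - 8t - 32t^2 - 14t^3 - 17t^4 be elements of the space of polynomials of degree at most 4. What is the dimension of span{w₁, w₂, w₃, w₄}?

dim = 3

Represent each element by its coordinate vector in ℝ⁵.
Put the 5×4 matrix [w₁|w₂|w₃|w₄] into echelon form.
There are 3 pivot columns, so rank = 3.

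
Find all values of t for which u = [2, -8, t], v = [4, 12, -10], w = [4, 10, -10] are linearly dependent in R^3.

t = -5

Dependence holds iff the 3×3 matrix [u v w] is singular.
Cofactor expansion gives det = -8*t - 40.
Solving -8*t - 40 = 0 yields t = -5.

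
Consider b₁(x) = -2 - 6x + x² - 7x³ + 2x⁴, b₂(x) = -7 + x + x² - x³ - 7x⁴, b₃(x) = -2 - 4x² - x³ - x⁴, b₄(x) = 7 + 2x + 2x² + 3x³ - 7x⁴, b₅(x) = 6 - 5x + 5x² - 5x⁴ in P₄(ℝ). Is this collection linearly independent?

linearly independent

Write each element as a coordinate vector in ℝ⁵ using {1, x, …, x⁴}.
Place the vectors as rows of a 5×5 matrix and reduce to echelon form.
The reduction yields 5 nonzero rows, so the rank is 5.
Since rank = 5 (the number of vectors), the set is linearly independent.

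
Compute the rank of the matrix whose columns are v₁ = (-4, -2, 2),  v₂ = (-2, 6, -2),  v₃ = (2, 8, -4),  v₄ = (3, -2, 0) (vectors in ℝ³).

2

Row-reduce the 4×3 matrix with these as rows.
Exactly 2 pivots survive; hence the rank is 2.
(With 4 elements in a 3-dimensional space the rank is at most 3.)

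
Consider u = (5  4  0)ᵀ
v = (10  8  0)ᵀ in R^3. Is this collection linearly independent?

linearly dependent

Place the vectors as rows of a 2×3 matrix and reduce to echelon form.
The reduction yields 1 nonzero row, so the rank is 1.
Since rank 1 < 2, the set is linearly dependent.
Indeed 2u - v = 0.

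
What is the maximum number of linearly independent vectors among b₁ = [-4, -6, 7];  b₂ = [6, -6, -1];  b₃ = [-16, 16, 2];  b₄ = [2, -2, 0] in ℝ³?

Form the matrix with b₁, b₂, b₃, b₄ as columns and reduce.
The echelon form has 3 nonzero rows, so the rank is 3.
(With 4 elements in a 3-dimensional space the rank is at most 3.)

3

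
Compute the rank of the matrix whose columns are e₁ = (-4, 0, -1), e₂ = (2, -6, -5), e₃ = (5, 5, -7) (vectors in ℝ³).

rank 3

Apply Gaussian elimination to the matrix whose rows are e₁, e₂, e₃.
The echelon form has 3 nonzero rows, so the rank is 3.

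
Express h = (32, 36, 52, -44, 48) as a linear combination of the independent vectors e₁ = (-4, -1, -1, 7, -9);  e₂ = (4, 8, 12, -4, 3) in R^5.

h = -4e₁ + 4e₂

Since e₁, e₂ are independent, the coefficients expressing h are uniquely determined by a linear system.
Back-substitution yields (a₁, a₂) = (-4, 4).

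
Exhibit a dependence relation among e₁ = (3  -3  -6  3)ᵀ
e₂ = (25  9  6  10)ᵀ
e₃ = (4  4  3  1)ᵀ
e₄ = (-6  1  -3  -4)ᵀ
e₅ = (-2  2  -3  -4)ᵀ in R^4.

Solve the homogeneous system with e₁, e₂, e₃, e₄, e₅ as columns by row-reducing the coefficient matrix.
A generator of the null space is (1, -1, 3, -2, 1).

e₁ - e₂ + 3e₃ - 2e₄ + e₅ = 0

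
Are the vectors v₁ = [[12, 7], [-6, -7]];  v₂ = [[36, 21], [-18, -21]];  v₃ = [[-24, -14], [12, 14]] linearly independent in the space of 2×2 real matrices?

linearly dependent

Write each element as a coordinate vector in ℝ⁴ using {E₁₁, E₁₂, E₂₁, E₂₂}.
Place the vectors as rows of a 3×4 matrix and reduce to echelon form.
The reduction yields 1 nonzero row, so the rank is 1.
Since rank 1 < 3, the set is linearly dependent.
Indeed 3v₁ - v₂ = 0.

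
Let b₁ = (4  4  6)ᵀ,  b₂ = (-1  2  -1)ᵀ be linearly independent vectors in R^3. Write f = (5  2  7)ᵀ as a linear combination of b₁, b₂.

Set up the augmented matrix [b₁ | b₂ | f] and row-reduce.
Row-reducing the augmented matrix gives the unique coefficients (α₁, α₂) = (1, -1).

f = b₁ - b₂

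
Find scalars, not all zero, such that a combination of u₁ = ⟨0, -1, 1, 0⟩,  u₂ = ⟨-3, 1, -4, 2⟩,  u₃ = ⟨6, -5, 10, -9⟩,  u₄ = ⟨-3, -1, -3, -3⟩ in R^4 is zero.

u₁ - 3u₂ - u₃ + u₄ = 0

Row-reduce the matrix with u₁, u₂, u₃, u₄ as columns; the null space gives the coefficients.
One solution (up to scaling) is (1, -3, -1, 1).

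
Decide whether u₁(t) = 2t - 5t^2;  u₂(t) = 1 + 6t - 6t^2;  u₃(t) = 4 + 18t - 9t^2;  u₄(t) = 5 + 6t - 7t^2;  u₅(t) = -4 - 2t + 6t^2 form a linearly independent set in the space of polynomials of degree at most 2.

linearly dependent

Take coordinates with respect to the standard basis {1, t, t^2}.
There are 5 vectors in a 3-dimensional space, so they cannot be linearly independent.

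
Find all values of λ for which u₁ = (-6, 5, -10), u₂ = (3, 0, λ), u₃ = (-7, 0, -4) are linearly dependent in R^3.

Place the vectors as rows of a 3×3 matrix; dependence ⇔ determinant zero.
The determinant works out to 60 - 35*λ.
Solving 60 - 35*λ = 0 yields λ = 12/7.

λ = 12/7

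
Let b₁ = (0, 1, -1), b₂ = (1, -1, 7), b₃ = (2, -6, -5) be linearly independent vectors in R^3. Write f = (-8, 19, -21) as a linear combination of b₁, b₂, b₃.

f = 3b₁ - 4b₂ - 2b₃

Set up the augmented matrix [b₁ | b₂ | b₃ | f] and row-reduce.
Back-substitution yields (c₁, c₂, c₃) = (3, -4, -2).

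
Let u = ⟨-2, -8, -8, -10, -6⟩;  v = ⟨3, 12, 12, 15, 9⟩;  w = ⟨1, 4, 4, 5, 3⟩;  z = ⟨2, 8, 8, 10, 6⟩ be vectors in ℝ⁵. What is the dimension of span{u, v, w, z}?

1

Put the 5×4 matrix [u|v|w|z] into echelon form.
There is 1 pivot column, so rank = 1.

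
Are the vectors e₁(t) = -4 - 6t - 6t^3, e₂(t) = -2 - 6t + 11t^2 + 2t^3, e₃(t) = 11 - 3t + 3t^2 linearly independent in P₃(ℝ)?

linearly independent

Write each element as a coordinate vector in ℝ⁴ using {1, t, …, t^3}.
Place the vectors as rows of a 3×4 matrix and reduce to echelon form.
The reduction yields 3 nonzero rows, so the rank is 3.
Since rank = 3 (the number of vectors), the set is linearly independent.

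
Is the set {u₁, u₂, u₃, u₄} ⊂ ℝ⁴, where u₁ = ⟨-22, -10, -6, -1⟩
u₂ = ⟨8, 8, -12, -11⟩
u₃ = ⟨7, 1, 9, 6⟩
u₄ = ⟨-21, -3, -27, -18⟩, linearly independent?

linearly dependent

Row-reduce the matrix whose columns are u₁, u₂, u₃, u₄.
The reduction yields 2 nonzero rows, so the rank is 2.
Since rank 2 < 4, the set is linearly dependent.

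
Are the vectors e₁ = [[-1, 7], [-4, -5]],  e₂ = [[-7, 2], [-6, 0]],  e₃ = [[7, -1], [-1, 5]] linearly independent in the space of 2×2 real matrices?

Write each element as a coordinate vector in ℝ⁴ using {E₁₁, E₁₂, E₂₁, E₂₂}.
Row-reduce the matrix whose columns are e₁, e₂, e₃.
The reduction yields 3 nonzero rows, so the rank is 3.
Since rank = 3 (the number of vectors), the set is linearly independent.

linearly independent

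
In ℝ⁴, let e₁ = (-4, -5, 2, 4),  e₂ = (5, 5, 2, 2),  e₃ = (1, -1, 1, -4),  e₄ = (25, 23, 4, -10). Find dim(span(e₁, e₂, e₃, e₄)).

3

Form the matrix with e₁, e₂, e₃, e₄ as columns and reduce.
The echelon form has 3 nonzero rows, so the rank is 3.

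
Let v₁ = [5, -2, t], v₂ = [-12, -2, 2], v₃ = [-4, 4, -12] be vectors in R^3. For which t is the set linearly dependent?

The vectors are dependent exactly when the determinant of the matrix with rows v₁, v₂, v₃ vanishes.
Expanding, det = 384 - 56*t.
This vanishes exactly when t = 48/7.

t = 48/7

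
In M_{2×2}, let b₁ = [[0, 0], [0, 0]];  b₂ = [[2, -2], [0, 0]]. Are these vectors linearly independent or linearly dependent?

linearly dependent

Take coordinates with respect to the standard basis {E₁₁, E₁₂, E₂₁, E₂₂}.
One of the vectors is the zero vector, so the set is linearly dependent.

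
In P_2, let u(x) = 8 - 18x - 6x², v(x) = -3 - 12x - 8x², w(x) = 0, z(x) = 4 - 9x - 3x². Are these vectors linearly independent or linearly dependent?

linearly dependent

Write each element as a coordinate vector in ℝ³ using {1, x, x²}.
There are 4 vectors in a 3-dimensional space, so they cannot be linearly independent.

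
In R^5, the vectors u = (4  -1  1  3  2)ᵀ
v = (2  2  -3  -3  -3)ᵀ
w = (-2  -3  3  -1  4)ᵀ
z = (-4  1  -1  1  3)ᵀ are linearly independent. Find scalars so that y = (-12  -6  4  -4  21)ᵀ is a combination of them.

y = u + 2v + 4w + 3z

Solve the system with u, v, w, z as columns and y as the right-hand side.
Back-substitution yields (a₁, …, a₄) = (1, 2, 4, 3).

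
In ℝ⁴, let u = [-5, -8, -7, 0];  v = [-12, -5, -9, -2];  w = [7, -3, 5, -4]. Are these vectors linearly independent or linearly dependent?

Place the vectors as rows of a 3×4 matrix and reduce to echelon form.
The reduction yields 3 nonzero rows, so the rank is 3.
Since rank = 3 (the number of vectors), the set is linearly independent.

linearly independent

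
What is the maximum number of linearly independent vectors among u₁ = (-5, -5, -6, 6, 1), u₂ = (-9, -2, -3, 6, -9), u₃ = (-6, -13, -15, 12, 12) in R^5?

Put the 5×3 matrix [u₁|u₂|u₃] into echelon form.
The echelon form has 2 nonzero rows, so the rank is 2.

2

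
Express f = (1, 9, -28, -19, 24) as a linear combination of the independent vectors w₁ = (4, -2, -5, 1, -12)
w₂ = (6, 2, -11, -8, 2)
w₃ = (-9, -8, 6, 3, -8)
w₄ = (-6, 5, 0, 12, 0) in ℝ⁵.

Write f = α₁w₁ + … + α₄w₄ and equate components.
Row-reducing the augmented matrix gives the unique coefficients (α₁, …, α₄) = (-2, 4, 1, 1).

f = -2w₁ + 4w₂ + w₃ + w₄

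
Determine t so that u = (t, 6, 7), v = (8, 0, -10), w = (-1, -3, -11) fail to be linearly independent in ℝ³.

The set is linearly dependent precisely when det[u; v; w] = 0.
Cofactor expansion gives det = 420 - 30*t.
Solving 420 - 30*t = 0 yields t = 14.

t = 14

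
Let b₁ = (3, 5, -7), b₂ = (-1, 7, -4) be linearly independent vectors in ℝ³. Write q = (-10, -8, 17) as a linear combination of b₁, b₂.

q = -3b₁ + b₂

Since b₁, b₂ are independent, the coefficients expressing q are uniquely determined by a linear system.
Back-substitution yields (α₁, α₂) = (-3, 1).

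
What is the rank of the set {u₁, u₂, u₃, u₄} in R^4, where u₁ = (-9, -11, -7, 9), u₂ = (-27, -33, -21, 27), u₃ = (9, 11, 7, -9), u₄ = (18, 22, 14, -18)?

Form the matrix with u₁, u₂, u₃, u₄ as columns and reduce.
There is 1 pivot column, so rank = 1.

1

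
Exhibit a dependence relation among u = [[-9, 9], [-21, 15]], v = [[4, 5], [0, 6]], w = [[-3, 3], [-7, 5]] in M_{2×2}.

u - 3w = 0

Write each element as a vector in ℝ⁴ using {E₁₁, E₁₂, E₂₁, E₂₂}.
Solve the homogeneous system with u, v, w as columns by row-reducing the coefficient matrix.
The free variable yields coefficients (1, 0, -3) (any nonzero multiple also works).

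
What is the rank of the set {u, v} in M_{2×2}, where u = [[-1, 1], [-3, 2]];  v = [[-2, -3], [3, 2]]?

Use coordinates relative to {E₁₁, E₁₂, E₂₁, E₂₂}.
Form the matrix with u, v as columns and reduce.
There are 2 pivot columns, so rank = 2.

rank 2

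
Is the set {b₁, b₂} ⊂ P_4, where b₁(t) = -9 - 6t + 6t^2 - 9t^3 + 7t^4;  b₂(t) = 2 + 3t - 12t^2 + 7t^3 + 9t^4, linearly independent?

Take coordinates with respect to the standard basis {1, t, …, t^4}.
Place the vectors as rows of a 2×5 matrix and reduce to echelon form.
The reduction yields 2 nonzero rows, so the rank is 2.
Since rank = 2 (the number of vectors), the set is linearly independent.

linearly independent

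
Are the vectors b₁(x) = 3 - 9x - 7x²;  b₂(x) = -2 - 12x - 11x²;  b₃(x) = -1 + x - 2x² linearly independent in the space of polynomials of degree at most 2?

linearly independent

Take coordinates with respect to the standard basis {1, x, x²}.
Row-reduce the matrix whose columns are b₁, b₂, b₃.
The reduction yields 3 nonzero rows, so the rank is 3.
Since rank = 3 (the number of vectors), the set is linearly independent.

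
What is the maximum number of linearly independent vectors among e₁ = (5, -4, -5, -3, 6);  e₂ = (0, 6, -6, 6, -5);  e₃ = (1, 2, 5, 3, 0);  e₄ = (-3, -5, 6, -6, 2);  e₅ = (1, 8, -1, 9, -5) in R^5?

Apply Gaussian elimination to the matrix whose rows are e₁, e₂, e₃, e₄, e₅.
The echelon form has 3 nonzero rows, so the rank is 3.

3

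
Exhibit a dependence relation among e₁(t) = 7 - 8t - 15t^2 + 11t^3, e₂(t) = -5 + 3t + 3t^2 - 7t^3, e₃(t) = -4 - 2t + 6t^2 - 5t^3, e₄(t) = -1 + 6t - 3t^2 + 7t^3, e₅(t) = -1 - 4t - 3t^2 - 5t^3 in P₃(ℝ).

e₁ + 2e₂ - e₄ - 2e₅ = 0

Take coordinates with respect to {1, t, …, t^3}.
Row-reduce the matrix with e₁, e₂, e₃, e₄, e₅ as columns; the null space gives the coefficients.
One solution (up to scaling) is (1, 2, 0, -1, -2).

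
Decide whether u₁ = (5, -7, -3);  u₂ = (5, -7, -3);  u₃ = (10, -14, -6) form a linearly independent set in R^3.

linearly dependent

Form the 3×3 matrix with these as columns; its determinant is 0.
A zero determinant means the columns are linearly dependent.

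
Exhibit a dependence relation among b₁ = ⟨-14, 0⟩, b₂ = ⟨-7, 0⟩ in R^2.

Row-reduce the matrix with b₁, b₂ as columns; the null space gives the coefficients.
One solution (up to scaling) is (1, -2).

b₁ - 2b₂ = 0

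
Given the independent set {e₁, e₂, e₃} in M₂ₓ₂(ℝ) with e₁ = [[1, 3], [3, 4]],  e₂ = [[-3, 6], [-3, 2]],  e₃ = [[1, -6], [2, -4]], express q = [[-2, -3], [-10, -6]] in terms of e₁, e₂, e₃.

Identify each element with its coordinate vector in ℝ⁴ via {E₁₁, E₁₂, E₂₁, E₂₂}.
Since e₁, e₂, e₃ are independent, the coefficients expressing q are uniquely determined by a linear system.
The system has the unique solution (c₁, c₂, c₃) = (-3, -1, -2).

q = -3e₁ - e₂ - 2e₃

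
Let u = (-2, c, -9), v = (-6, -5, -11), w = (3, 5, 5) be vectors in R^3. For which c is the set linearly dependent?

Place the vectors as rows of a 3×3 matrix; dependence ⇔ determinant zero.
Expanding, det = 75 - 3*c.
Setting this to zero gives c = 25.

c = 25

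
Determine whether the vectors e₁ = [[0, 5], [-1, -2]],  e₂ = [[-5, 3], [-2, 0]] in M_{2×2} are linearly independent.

Take coordinates with respect to the standard basis {E₁₁, E₁₂, E₂₁, E₂₂}.
Place the vectors as rows of a 2×4 matrix and reduce to echelon form.
The reduction yields 2 nonzero rows, so the rank is 2.
Since rank = 2 (the number of vectors), the set is linearly independent.

linearly independent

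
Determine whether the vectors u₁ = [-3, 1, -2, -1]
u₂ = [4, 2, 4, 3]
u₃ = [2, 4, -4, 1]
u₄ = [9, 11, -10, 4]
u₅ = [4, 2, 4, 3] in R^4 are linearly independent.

There are 5 vectors in a 4-dimensional space, so they cannot be linearly independent.

linearly dependent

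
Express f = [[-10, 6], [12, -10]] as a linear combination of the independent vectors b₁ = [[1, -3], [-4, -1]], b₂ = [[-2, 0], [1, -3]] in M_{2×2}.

Identify each element with its coordinate vector in ℝ⁴ via {E₁₁, E₁₂, E₂₁, E₂₂}.
Set up the augmented matrix [b₁ | b₂ | f] and row-reduce.
Row-reducing the augmented matrix gives the unique coefficients (c₁, c₂) = (-2, 4).

f = -2b₁ + 4b₂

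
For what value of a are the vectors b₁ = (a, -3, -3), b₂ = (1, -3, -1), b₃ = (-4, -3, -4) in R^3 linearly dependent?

a = -7/3

Dependence holds iff the 3×3 matrix [b₁ b₂ b₃] is singular.
Expanding, det = 9*a + 21.
Setting this to zero gives a = -7/3.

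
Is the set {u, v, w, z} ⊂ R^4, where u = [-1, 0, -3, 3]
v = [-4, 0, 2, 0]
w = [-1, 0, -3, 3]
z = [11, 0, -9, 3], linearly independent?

Two of the vectors are equal, giving an immediate dependence.

linearly dependent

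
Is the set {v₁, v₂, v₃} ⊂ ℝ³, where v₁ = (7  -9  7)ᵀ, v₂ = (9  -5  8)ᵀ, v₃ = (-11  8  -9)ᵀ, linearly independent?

Form the 3×3 matrix with these as columns; its determinant is 49.
A nonzero determinant means the columns are linearly independent.

linearly independent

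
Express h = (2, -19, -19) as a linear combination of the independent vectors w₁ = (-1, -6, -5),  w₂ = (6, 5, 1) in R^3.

Write h = α₁w₁ + α₂w₂ and equate components.
Back-substitution yields (α₁, α₂) = (4, 1).

h = 4w₁ + w₂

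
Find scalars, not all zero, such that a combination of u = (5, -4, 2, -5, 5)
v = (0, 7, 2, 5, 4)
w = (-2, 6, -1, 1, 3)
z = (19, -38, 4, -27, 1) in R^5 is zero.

Set up α₁u + … + α₄z = 0 and solve the homogeneous system.
A generator of the null space is (3, -2, -2, -1).

3u - 2v - 2w - z = 0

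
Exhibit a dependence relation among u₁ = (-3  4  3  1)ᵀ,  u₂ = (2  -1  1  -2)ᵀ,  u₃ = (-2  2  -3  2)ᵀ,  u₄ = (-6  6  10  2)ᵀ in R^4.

2u₁ - 2u₂ - 2u₃ - u₄ = 0

Write the vectors as columns of a matrix and find a nonzero vector in its null space.
The free variable yields coefficients (2, -2, -2, -1) (any nonzero multiple also works).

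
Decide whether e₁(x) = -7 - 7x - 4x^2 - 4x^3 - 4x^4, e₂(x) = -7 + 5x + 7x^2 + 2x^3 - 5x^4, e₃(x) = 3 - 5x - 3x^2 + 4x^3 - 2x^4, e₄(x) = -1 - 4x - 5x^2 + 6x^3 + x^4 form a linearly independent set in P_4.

Take coordinates with respect to the standard basis {1, x, …, x^4}.
Row-reduce the matrix whose columns are e₁, e₂, e₃, e₄.
The reduction yields 4 nonzero rows, so the rank is 4.
Since rank = 4 (the number of vectors), the set is linearly independent.

linearly independent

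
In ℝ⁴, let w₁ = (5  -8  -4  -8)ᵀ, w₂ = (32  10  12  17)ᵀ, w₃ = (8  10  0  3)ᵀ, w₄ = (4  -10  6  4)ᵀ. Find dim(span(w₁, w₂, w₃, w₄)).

3

Form the matrix with w₁, w₂, w₃, w₄ as columns and reduce.
There are 3 pivot columns, so rank = 3.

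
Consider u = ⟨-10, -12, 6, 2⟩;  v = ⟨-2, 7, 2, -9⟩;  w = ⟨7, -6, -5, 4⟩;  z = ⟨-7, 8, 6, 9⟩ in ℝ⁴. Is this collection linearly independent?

linearly independent

Place the vectors as rows of a 4×4 matrix and reduce to echelon form.
The reduction yields 4 nonzero rows, so the rank is 4.
Since rank = 4 (the number of vectors), the set is linearly independent.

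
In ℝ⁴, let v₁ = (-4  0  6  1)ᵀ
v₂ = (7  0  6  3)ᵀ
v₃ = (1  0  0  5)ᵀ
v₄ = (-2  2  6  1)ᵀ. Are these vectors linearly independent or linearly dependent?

Row-reduce the matrix whose columns are v₁, v₂, v₃, v₄.
The reduction yields 4 nonzero rows, so the rank is 4.
Since rank = 4 (the number of vectors), the set is linearly independent.

linearly independent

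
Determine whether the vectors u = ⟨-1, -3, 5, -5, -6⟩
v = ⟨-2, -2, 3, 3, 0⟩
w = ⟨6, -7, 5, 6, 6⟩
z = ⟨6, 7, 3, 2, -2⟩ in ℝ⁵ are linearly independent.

linearly independent

Row-reduce the matrix whose columns are u, v, w, z.
The reduction yields 4 nonzero rows, so the rank is 4.
Since rank = 4 (the number of vectors), the set is linearly independent.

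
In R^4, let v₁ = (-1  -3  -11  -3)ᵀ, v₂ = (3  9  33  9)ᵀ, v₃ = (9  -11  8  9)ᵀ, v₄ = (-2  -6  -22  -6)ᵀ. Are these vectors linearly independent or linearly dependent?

linearly dependent

The matrix [v₁|v₂|v₃|v₄] has determinant 0.
A zero determinant means the columns are linearly dependent.
Indeed 3v₁ + v₂ = 0.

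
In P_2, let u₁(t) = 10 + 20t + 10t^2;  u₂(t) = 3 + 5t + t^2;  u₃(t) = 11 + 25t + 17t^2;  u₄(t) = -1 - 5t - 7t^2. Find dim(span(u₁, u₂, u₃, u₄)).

Pass to coordinate vectors with respect to the basis {1, t, t^2}.
Row-reduce the 4×3 matrix with these as rows.
Exactly 2 pivots survive; hence the rank is 2.
(With 4 elements in a 3-dimensional space the rank is at most 3.)

2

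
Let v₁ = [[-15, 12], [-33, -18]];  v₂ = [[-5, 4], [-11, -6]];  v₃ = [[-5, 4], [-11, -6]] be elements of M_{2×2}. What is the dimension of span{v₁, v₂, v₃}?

Use coordinates relative to {E₁₁, E₁₂, E₂₁, E₂₂}.
Form the matrix with v₁, v₂, v₃ as columns and reduce.
Exactly 1 pivot survives; hence the rank is 1.

1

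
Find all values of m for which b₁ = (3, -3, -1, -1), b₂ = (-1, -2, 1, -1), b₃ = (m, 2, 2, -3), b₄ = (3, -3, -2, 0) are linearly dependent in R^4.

m = 13/4

The vectors are dependent exactly when the determinant of the matrix with rows b₁, b₂, b₃, b₄ vanishes.
The determinant works out to 13 - 4*m.
Setting this to zero gives m = 13/4.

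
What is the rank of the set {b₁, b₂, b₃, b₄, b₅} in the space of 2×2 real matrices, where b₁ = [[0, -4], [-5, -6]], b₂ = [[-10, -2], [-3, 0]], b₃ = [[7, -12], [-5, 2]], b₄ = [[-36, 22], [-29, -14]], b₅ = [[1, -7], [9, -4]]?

Represent each element by its coordinate vector in ℝ⁴.
Put the 4×5 matrix [b₁|b₂|b₃|b₄|b₅] into echelon form.
Reduction leaves 4 leading entries, giving rank 4.
(With 5 elements in a 4-dimensional space the rank is at most 4.)

rank 4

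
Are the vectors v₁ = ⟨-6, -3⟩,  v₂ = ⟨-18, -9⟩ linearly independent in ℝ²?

linearly dependent

One vector is a scalar multiple of another, so the set is dependent.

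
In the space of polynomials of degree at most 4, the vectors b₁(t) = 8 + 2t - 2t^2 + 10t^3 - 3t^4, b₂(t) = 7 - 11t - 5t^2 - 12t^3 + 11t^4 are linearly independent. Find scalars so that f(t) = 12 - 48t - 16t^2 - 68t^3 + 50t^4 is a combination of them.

f = -2b₁ + 4b₂

Take coordinate vectors relative to {1, t, …, t^4}.
Write f = a₁b₁ + a₂b₂ and equate components.
The system has the unique solution (a₁, a₂) = (-2, 4).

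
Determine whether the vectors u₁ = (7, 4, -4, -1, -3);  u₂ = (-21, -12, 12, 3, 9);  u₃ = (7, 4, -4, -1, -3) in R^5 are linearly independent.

linearly dependent

One vector is a scalar multiple of another, so the set is dependent.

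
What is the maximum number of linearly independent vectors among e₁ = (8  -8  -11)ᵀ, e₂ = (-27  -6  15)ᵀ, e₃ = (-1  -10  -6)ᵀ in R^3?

Row-reduce the 3×3 matrix with these as rows.
Exactly 2 pivots survive; hence the rank is 2.

2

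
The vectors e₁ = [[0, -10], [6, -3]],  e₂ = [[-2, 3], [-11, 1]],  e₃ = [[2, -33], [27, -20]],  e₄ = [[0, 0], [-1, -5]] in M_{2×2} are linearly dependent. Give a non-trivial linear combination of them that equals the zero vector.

Pass to coordinate vectors relative to the basis {E₁₁, E₁₂, E₂₁, E₂₂}.
Solve the homogeneous system with e₁, e₂, e₃, e₄ as columns by row-reducing the coefficient matrix.
The free variable yields coefficients (3, -1, -1, 2) (any nonzero multiple also works).

3e₁ - e₂ - e₃ + 2e₄ = 0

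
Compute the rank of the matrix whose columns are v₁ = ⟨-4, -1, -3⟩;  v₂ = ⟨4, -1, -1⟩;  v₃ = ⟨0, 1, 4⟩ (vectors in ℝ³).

Form the matrix with v₁, v₂, v₃ as columns and reduce.
Exactly 3 pivots survive; hence the rank is 3.

rank 3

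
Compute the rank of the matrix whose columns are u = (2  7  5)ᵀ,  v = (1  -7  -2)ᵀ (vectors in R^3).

rank 2

Put the 3×2 matrix [u|v] into echelon form.
Exactly 2 pivots survive; hence the rank is 2.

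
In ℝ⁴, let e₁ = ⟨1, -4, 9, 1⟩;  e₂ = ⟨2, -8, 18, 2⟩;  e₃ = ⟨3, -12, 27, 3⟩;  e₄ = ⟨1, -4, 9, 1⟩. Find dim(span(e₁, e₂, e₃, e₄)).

1

Put the 4×4 matrix [e₁|e₂|e₃|e₄] into echelon form.
Reduction leaves 1 leading entry, giving rank 1.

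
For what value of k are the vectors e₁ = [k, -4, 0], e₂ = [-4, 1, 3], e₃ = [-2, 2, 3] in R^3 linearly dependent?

The vectors are dependent exactly when the determinant of the matrix with rows e₁, e₂, e₃ vanishes.
Expanding, det = -3*k - 24.
This vanishes exactly when k = -8.

k = -8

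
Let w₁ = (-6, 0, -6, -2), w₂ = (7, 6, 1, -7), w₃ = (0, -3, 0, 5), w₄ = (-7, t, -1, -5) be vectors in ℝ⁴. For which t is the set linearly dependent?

t = 6/5

The vectors are dependent exactly when the determinant of the matrix with rows w₁, w₂, w₃, w₄ vanishes.
Cofactor expansion gives det = 180*t - 216.
Setting this to zero gives t = 6/5.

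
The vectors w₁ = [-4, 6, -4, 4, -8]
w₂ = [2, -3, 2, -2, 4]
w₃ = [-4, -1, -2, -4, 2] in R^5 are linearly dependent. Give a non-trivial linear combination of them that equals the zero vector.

w₁ + 2w₂ = 0

Solve the homogeneous system with w₁, w₂, w₃ as columns by row-reducing the coefficient matrix.
The free variable yields coefficients (1, 2, 0) (any nonzero multiple also works).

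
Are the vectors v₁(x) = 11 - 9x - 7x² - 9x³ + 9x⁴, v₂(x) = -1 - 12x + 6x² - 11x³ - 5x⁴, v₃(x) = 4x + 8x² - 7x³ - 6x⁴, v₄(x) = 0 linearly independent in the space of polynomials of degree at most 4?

Write each element as a coordinate vector in ℝ⁵ using {1, x, …, x⁴}.
One of the vectors is the zero vector, so the set is linearly dependent.

linearly dependent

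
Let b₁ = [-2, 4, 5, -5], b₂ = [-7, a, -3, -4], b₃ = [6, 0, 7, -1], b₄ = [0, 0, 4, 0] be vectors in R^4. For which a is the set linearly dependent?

a = 31/8

Dependence holds iff the 4×4 matrix [b₁ b₂ b₃ b₄] is singular.
The determinant works out to 496 - 128*a.
This vanishes exactly when a = 31/8.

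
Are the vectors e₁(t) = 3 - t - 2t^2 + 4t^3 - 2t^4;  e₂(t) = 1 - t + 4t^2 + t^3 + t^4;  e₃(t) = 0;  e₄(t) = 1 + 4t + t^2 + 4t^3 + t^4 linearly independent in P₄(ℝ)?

Write each element as a coordinate vector in ℝ⁵ using {1, t, …, t^4}.
One of the vectors is the zero vector, so the set is linearly dependent.

linearly dependent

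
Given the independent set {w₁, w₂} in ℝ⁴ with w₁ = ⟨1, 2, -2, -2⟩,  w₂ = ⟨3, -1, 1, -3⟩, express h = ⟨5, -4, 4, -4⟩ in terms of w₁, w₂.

h = -w₁ + 2w₂

Since w₁, w₂ are independent, the coefficients expressing h are uniquely determined by a linear system.
Back-substitution yields (α₁, α₂) = (-1, 2).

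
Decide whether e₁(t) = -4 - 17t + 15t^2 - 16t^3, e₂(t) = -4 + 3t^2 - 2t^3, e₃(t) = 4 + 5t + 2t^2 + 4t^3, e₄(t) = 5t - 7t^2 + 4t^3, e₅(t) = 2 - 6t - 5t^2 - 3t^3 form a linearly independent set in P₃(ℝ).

linearly dependent

Take coordinates with respect to the standard basis {1, t, …, t^3}.
There are 5 vectors in a 4-dimensional space, so they cannot be linearly independent.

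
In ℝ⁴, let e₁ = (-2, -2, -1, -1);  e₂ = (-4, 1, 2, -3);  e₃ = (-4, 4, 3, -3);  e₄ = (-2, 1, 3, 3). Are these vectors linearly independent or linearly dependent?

Row-reduce the matrix whose columns are e₁, e₂, e₃, e₄.
The reduction yields 4 nonzero rows, so the rank is 4.
Since rank = 4 (the number of vectors), the set is linearly independent.

linearly independent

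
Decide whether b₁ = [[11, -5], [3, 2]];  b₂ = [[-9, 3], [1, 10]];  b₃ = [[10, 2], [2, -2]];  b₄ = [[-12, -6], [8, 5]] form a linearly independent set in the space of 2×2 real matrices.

Write each element as a coordinate vector in ℝ⁴ using {E₁₁, E₁₂, E₂₁, E₂₂}.
Form the 4×4 matrix with these as columns; its determinant is 7800.
A nonzero determinant means the columns are linearly independent.

linearly independent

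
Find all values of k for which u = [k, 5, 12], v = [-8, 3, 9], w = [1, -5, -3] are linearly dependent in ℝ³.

Place the vectors as rows of a 3×3 matrix; dependence ⇔ determinant zero.
Cofactor expansion gives det = 36*k + 369.
This vanishes exactly when k = -41/4.

k = -41/4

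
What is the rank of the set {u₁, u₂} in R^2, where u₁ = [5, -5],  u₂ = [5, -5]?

Apply Gaussian elimination to the matrix whose rows are u₁, u₂.
Exactly 1 pivot survives; hence the rank is 1.

rank 1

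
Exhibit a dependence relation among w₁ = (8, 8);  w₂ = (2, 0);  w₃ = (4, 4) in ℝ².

w₁ - 2w₃ = 0

Solve the homogeneous system with w₁, w₂, w₃ as columns by row-reducing the coefficient matrix.
The free variable yields coefficients (1, 0, -2) (any nonzero multiple also works).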